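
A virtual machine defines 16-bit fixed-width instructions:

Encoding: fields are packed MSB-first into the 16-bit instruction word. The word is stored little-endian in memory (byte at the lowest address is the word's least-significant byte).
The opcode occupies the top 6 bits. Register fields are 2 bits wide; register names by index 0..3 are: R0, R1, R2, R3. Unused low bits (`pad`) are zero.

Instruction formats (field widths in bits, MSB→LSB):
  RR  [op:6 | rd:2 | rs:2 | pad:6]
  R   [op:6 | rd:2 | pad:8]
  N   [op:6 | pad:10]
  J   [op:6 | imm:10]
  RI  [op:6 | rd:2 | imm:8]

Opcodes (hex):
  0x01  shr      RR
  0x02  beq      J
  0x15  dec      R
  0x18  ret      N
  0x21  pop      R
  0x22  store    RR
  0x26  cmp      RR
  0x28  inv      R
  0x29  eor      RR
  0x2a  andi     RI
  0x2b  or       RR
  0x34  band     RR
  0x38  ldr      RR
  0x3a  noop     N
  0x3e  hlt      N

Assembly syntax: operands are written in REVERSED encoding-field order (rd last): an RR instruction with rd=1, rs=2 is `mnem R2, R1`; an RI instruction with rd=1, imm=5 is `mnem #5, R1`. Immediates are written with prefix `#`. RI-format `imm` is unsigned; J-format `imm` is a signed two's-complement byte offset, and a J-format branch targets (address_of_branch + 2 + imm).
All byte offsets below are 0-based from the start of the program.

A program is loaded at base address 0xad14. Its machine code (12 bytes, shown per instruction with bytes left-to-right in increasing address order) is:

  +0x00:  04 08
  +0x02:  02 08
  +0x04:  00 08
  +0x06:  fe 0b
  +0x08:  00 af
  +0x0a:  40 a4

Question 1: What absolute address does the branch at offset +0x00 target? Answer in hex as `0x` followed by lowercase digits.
0xad1a

+0x00: 04 08 ⇒ word 0x0804 (little)
  opcode bits[15:10]=0x2: beq/J
  imm: (w>>0)&0x3ff=0x4 → #4
  target = base 0xad14 + off 0x00 + 2 + imm 4 = 0xad1a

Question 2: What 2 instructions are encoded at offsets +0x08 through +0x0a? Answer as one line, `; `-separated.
or R0, R3; eor R1, R0

off 0x08: read 00 af as little → 0xaf00
  top 6b → 0x2b → or [RR]
  [9:8] rd=3 = R3
  [7:6] rs=0 = R0
off 0x0a: read 40 a4 as little → 0xa440
  top 6b → 0x29 → eor [RR]
  [9:8] rd=0 = R0
  [7:6] rs=1 = R1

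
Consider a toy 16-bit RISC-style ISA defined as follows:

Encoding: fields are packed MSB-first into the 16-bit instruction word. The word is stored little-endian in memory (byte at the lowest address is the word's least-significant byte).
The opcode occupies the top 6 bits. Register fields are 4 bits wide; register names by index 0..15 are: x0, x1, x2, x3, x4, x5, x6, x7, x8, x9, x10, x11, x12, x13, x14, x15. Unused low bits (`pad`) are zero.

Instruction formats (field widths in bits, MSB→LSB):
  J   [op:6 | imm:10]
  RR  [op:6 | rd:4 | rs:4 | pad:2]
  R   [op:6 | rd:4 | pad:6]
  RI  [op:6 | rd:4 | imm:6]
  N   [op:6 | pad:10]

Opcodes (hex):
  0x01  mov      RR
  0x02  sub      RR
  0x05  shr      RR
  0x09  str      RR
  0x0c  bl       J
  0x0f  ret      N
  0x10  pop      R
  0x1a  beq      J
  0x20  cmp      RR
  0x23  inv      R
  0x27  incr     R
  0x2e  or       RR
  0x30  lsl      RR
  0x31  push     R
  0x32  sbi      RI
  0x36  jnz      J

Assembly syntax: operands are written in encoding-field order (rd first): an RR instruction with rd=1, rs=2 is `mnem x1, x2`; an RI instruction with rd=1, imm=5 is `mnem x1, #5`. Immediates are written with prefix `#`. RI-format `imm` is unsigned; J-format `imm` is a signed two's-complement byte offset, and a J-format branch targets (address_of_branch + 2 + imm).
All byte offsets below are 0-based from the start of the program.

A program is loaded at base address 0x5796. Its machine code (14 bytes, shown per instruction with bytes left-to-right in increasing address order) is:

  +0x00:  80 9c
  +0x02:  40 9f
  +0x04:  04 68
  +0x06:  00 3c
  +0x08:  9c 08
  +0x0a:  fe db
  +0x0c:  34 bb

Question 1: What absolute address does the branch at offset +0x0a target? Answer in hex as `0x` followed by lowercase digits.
off 0x0a: read fe db as little → 0xdbfe
  top 6b → 0x36 → jnz [J]
  [9:0] imm=1022 (s10→-2) = #-2
  target = base 0x5796 + off 0x0a + 2 + imm -2 = 0x57a0

0x57a0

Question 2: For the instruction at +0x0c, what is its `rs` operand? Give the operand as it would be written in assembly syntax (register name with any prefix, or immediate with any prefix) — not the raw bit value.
x13

+0x0c: 34 bb ⇒ word 0xbb34 (little)
  op=0xbb34>>10=0x2e ⇒ or (RR)
  rd@[9:6]=0xc ⇒ x12
  rs@[5:2]=0xd ⇒ x13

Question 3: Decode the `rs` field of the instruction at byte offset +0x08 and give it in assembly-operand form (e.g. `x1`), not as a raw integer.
@+08  little-endian(9c 08) = 0x089c
  opcode bits[15:10]=0x2: sub/RR
  rd@[9:6]=0x2 ⇒ x2
  rs@[5:2]=0x7 ⇒ x7

x7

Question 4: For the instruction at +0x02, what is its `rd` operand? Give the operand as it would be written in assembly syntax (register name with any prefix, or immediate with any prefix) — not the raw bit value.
x13

+0x02: 40 9f ⇒ word 0x9f40 (little)
  op=0x9f40>>10=0x27 ⇒ incr (R)
  rd@[9:6]=0xd ⇒ x13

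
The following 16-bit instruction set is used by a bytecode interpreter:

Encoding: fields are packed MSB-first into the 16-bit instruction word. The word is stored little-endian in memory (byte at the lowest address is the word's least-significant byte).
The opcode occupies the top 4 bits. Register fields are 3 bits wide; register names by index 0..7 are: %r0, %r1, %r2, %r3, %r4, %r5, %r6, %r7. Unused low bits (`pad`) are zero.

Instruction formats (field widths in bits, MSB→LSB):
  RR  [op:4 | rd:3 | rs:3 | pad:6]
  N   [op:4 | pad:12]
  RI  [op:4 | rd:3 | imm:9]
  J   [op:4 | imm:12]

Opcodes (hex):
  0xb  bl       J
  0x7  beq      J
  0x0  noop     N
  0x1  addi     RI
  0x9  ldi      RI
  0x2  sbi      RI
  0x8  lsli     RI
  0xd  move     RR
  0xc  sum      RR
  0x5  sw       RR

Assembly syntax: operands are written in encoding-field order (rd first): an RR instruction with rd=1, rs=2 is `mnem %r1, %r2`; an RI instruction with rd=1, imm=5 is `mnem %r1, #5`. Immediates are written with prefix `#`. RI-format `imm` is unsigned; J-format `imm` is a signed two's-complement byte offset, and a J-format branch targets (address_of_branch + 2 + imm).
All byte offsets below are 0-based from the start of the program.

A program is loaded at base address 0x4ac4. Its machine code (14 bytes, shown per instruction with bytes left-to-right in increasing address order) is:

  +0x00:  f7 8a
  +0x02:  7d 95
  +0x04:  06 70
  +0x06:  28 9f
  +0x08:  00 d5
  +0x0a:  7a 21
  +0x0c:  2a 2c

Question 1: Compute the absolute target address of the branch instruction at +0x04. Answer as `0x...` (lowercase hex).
0x4ad0

@+04  little-endian(06 70) = 0x7006
  op=0x7006>>12=0x7 ⇒ beq (J)
  [11:0] imm=6 = #6
  target = base 0x4ac4 + off 0x04 + 2 + imm 6 = 0x4ad0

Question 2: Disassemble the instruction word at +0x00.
+0x00: f7 8a ⇒ word 0x8af7 (little)
  op=0x8af7>>12=0x8 ⇒ lsli (RI)
  rd: (w>>9)&0x7=0x5 → %r5
  imm: (w>>0)&0x1ff=0xf7 → #247

lsli %r5, #247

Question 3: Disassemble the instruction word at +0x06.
ldi %r7, #296

off 0x06: read 28 9f as little → 0x9f28
  opcode bits[15:12]=0x9: ldi/RI
  rd: (w>>9)&0x7=0x7 → %r7
  imm: (w>>0)&0x1ff=0x128 → #296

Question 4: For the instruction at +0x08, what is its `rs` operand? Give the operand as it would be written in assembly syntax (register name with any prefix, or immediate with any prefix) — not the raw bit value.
%r4

+0x08: 00 d5 ⇒ word 0xd500 (little)
  top 4b → 0xd → move [RR]
  rd@[11:9]=0x2 ⇒ %r2
  rs@[8:6]=0x4 ⇒ %r4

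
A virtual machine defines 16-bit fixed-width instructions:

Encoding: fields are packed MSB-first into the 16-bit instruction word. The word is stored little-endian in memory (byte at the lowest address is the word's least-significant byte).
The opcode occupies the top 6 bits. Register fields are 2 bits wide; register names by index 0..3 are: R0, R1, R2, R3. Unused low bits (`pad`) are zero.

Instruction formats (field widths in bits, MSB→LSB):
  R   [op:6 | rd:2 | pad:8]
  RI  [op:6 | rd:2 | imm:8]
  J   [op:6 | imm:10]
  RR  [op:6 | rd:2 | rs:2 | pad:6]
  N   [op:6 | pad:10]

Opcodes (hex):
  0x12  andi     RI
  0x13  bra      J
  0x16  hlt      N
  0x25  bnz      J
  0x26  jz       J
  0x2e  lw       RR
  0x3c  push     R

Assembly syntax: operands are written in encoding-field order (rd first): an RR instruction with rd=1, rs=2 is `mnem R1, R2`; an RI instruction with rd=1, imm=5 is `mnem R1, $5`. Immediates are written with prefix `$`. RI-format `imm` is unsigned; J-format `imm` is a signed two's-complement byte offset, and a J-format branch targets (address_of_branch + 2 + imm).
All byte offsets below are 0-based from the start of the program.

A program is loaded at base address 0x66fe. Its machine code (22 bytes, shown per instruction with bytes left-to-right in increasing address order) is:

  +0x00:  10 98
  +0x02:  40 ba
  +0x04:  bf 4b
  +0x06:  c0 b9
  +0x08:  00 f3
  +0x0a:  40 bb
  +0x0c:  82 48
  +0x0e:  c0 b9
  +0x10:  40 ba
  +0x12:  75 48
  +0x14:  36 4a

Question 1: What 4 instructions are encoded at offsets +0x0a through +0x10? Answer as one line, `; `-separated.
lw R3, R1; andi R0, $130; lw R1, R3; lw R2, R1

off 0x0a: read 40 bb as little → 0xbb40
  opcode bits[15:10]=0x2e: lw/RR
  [9:8] rd=3 = R3
  [7:6] rs=1 = R1
off 0x0c: read 82 48 as little → 0x4882
  opcode bits[15:10]=0x12: andi/RI
  [9:8] rd=0 = R0
  [7:0] imm=130 = $130
off 0x0e: read c0 b9 as little → 0xb9c0
  opcode bits[15:10]=0x2e: lw/RR
  [9:8] rd=1 = R1
  [7:6] rs=3 = R3
off 0x10: read 40 ba as little → 0xba40
  opcode bits[15:10]=0x2e: lw/RR
  [9:8] rd=2 = R2
  [7:6] rs=1 = R1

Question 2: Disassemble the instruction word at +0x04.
off 0x04: read bf 4b as little → 0x4bbf
  opcode bits[15:10]=0x12: andi/RI
  rd@[9:8]=0x3 ⇒ R3
  imm@[7:0]=0xbf ⇒ $191

andi R3, $191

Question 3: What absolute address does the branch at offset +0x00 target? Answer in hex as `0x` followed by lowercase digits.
@+00  little-endian(10 98) = 0x9810
  op=0x9810>>10=0x26 ⇒ jz (J)
  imm@[9:0]=0x10 ⇒ $16
  target = base 0x66fe + off 0x00 + 2 + imm 16 = 0x6710

0x6710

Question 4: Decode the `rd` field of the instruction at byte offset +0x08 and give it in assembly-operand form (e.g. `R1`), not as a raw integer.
[08] 00 f3 → 0xf300
  opcode bits[15:10]=0x3c: push/R
  rd: (w>>8)&0x3=0x3 → R3

R3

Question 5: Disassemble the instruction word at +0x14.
andi R2, $54

[14] 36 4a → 0x4a36
  top 6b → 0x12 → andi [RI]
  rd: (w>>8)&0x3=0x2 → R2
  imm: (w>>0)&0xff=0x36 → $54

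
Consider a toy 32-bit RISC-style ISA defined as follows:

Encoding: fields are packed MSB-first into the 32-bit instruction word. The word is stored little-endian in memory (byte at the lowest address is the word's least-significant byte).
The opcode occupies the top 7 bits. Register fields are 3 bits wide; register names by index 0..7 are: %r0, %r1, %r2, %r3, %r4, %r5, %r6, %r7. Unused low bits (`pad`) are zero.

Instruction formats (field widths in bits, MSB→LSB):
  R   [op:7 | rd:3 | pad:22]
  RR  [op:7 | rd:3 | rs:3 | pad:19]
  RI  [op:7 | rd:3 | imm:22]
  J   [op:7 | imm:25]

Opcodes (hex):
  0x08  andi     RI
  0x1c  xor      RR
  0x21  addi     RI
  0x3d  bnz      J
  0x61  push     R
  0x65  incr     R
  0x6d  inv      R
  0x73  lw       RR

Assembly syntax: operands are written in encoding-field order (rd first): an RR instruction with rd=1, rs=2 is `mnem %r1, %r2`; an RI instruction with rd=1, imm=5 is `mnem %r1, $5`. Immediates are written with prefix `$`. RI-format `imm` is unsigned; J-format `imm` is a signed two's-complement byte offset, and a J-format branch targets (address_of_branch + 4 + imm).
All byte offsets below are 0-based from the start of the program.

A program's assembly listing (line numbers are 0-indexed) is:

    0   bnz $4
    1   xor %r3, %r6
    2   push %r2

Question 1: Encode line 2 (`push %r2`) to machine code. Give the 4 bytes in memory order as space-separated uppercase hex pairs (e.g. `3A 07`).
L2: push op=0x61:7|rd=2:3|pad=0:22 ⇒ 0xc2800000 ⇒ little 00 00 80 c2

00 00 80 C2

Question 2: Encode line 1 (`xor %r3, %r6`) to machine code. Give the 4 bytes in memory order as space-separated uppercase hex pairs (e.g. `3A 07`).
00 00 F0 38

1. xor fields op=0x1c:7|rd=3:3|rs=6:3|pad=0:19 → word 38f00000h → 00 00 f0 38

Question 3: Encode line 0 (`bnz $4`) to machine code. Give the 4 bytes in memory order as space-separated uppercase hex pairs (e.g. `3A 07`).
L0: bnz op=0x3d:7|imm=4:25 ⇒ 0x7a000004 ⇒ little 04 00 00 7a

04 00 00 7A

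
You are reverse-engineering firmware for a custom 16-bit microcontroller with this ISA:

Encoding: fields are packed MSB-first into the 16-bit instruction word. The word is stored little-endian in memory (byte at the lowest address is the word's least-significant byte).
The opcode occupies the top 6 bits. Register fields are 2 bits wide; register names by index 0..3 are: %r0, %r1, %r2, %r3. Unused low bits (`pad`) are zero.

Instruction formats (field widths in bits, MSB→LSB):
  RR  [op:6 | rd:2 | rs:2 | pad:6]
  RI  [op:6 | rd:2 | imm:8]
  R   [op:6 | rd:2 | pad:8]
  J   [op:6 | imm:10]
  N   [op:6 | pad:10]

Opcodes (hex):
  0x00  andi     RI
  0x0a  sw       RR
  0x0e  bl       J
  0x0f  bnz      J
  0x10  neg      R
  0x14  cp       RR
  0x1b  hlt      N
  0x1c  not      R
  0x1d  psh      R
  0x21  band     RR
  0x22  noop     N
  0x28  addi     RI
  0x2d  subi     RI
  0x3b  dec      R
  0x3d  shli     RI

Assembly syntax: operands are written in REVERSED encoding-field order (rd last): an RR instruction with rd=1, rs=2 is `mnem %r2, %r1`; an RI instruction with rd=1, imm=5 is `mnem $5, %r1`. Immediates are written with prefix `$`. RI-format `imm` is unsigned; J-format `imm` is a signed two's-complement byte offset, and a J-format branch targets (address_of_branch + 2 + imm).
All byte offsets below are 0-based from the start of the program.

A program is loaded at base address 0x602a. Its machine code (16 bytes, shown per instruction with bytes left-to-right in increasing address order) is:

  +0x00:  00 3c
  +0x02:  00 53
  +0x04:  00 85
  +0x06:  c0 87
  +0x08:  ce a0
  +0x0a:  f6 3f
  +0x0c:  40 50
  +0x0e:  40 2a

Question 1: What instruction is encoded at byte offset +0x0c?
+0x0c: 40 50 ⇒ word 0x5040 (little)
  top 6b → 0x14 → cp [RR]
  [9:8] rd=0 = %r0
  [7:6] rs=1 = %r1

cp %r1, %r0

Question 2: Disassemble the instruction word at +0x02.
[02] 00 53 → 0x5300
  top 6b → 0x14 → cp [RR]
  rd: (w>>8)&0x3=0x3 → %r3
  rs: (w>>6)&0x3=0x0 → %r0

cp %r0, %r3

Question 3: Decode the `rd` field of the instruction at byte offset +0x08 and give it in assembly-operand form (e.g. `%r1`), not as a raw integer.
off 0x08: read ce a0 as little → 0xa0ce
  op=0xa0ce>>10=0x28 ⇒ addi (RI)
  rd: (w>>8)&0x3=0x0 → %r0
  imm: (w>>0)&0xff=0xce → $206

%r0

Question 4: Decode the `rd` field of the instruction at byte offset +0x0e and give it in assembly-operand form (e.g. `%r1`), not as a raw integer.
%r2

off 0x0e: read 40 2a as little → 0x2a40
  opcode bits[15:10]=0xa: sw/RR
  [9:8] rd=2 = %r2
  [7:6] rs=1 = %r1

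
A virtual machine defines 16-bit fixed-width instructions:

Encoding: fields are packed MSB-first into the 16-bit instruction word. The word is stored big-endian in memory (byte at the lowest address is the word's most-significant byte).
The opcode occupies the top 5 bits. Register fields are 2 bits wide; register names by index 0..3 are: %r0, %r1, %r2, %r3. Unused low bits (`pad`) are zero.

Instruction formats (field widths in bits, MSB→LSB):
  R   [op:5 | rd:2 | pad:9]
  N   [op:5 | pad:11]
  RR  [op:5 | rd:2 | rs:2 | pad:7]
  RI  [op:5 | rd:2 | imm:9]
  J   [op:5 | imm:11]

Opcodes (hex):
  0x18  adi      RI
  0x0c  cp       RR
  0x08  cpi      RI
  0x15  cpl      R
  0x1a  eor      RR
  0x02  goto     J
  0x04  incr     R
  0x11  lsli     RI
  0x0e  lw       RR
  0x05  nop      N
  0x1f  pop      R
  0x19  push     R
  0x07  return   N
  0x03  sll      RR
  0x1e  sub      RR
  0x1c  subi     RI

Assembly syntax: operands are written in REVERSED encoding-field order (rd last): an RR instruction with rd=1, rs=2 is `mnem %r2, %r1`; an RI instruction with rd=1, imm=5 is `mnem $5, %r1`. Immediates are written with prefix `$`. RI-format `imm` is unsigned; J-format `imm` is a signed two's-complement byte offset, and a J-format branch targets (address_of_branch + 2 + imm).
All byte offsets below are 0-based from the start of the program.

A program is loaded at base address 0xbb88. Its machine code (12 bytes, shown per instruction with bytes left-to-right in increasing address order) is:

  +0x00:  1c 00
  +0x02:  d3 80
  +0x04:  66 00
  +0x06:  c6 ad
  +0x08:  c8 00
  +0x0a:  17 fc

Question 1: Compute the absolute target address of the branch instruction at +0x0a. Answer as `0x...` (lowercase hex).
@+0a  big-endian(17 fc) = 0x17fc
  top 5b → 0x2 → goto [J]
  imm@[10:0]=0x7fc (s11→-4) ⇒ $-4
  target = base 0xbb88 + off 0x0a + 2 + imm -4 = 0xbb90

0xbb90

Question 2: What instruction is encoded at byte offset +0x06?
@+06  big-endian(c6 ad) = 0xc6ad
  top 5b → 0x18 → adi [RI]
  rd@[10:9]=0x3 ⇒ %r3
  imm@[8:0]=0xad ⇒ $173

adi $173, %r3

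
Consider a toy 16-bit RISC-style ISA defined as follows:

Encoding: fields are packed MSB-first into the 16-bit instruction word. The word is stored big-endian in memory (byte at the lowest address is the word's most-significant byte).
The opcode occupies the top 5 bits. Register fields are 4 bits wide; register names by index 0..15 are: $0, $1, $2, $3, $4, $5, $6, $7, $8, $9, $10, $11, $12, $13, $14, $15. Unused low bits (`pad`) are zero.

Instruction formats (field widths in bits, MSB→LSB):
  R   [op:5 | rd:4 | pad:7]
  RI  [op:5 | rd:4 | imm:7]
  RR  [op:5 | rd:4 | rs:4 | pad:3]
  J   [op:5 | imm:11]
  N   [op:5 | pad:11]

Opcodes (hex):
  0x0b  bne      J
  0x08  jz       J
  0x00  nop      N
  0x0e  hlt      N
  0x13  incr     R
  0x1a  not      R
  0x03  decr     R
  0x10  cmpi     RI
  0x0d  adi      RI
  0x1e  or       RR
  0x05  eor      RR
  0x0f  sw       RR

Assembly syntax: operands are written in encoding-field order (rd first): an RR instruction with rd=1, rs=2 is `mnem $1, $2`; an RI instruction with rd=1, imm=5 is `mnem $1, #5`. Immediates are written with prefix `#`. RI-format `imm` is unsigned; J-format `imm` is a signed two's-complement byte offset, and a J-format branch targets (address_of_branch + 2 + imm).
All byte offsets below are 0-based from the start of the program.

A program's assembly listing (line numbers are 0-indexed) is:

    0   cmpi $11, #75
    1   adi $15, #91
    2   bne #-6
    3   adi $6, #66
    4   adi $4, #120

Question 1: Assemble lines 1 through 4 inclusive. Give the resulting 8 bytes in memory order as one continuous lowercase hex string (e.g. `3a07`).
6fdb5ffa6b426a78

1. adi fields op=0xd:5|rd=15:4|imm=91:7 → word 6fdbh → 6f db
2. bne fields op=0xb:5|imm=-6:11 → word 5ffah → 5f fa
3. adi fields op=0xd:5|rd=6:4|imm=66:7 → word 6b42h → 6b 42
4. adi fields op=0xd:5|rd=4:4|imm=120:7 → word 6a78h → 6a 78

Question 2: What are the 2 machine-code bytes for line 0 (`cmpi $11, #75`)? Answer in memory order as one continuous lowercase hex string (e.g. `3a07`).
L0: cmpi op=0x10:5|rd=11:4|imm=75:7 ⇒ 0x85cb ⇒ big 85 cb

85cb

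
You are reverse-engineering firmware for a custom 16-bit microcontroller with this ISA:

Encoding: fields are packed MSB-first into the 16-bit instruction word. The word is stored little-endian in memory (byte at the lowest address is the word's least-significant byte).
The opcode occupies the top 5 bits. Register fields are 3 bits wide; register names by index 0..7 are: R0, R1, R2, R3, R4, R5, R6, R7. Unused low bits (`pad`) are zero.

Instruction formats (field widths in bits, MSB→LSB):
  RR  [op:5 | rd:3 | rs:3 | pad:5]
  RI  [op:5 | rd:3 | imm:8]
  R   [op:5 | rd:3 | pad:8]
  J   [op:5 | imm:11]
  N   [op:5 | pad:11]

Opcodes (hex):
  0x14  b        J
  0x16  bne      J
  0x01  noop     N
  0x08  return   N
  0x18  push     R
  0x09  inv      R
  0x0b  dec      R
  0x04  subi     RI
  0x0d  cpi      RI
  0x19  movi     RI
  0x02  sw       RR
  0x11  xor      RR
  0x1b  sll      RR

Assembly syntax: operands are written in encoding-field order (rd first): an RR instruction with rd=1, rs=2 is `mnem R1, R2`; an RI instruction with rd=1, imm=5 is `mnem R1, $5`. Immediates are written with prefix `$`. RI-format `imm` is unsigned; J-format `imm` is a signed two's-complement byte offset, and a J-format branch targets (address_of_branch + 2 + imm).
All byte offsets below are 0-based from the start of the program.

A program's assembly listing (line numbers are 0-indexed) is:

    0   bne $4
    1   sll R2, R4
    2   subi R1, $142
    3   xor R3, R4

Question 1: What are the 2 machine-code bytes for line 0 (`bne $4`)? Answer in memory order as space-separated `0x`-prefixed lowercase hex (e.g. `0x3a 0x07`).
L0: bne op=0x16:5|imm=4:11 ⇒ 0xb004 ⇒ little 04 b0

0x04 0xb0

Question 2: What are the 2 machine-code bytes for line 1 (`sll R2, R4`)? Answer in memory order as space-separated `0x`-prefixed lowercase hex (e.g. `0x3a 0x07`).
1. sll fields op=0x1b:5|rd=2:3|rs=4:3|pad=0:5 → word da80h → 80 da

0x80 0xda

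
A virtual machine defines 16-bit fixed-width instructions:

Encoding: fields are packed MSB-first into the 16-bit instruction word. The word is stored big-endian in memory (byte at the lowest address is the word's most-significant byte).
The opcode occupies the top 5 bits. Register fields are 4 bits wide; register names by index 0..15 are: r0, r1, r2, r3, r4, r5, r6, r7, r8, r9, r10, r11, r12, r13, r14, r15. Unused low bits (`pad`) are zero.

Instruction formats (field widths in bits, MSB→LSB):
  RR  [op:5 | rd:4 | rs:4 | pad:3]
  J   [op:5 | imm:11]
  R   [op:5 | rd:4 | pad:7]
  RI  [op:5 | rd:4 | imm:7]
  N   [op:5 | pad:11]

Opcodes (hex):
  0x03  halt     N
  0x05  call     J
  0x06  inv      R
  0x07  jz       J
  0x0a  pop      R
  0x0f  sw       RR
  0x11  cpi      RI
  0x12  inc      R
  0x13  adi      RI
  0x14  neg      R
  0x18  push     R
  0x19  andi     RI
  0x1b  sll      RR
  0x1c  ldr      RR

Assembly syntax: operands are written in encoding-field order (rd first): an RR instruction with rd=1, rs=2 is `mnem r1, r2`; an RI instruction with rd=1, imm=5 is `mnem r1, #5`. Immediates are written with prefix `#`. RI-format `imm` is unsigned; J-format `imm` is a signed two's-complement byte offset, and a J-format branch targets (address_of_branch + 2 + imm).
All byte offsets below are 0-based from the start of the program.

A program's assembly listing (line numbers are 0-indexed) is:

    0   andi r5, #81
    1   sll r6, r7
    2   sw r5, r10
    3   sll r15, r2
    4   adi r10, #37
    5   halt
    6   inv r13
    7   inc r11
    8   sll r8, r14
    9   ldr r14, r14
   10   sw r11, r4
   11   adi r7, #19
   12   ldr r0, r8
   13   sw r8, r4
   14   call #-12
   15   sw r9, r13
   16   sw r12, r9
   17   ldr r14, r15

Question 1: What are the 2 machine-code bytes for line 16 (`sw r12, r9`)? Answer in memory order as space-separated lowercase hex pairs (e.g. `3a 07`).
L16: sw op=0xf:5|rd=12:4|rs=9:4|pad=0:3 ⇒ 0x7e48 ⇒ big 7e 48

7e 48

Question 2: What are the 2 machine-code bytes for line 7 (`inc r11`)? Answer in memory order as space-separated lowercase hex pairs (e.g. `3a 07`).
95 80

L7: inc op=0x12:5|rd=11:4|pad=0:7 ⇒ 0x9580 ⇒ big 95 80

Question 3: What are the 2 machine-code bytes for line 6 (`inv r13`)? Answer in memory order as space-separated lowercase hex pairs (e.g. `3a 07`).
36 80

L6: inv op=0x6:5|rd=13:4|pad=0:7 ⇒ 0x3680 ⇒ big 36 80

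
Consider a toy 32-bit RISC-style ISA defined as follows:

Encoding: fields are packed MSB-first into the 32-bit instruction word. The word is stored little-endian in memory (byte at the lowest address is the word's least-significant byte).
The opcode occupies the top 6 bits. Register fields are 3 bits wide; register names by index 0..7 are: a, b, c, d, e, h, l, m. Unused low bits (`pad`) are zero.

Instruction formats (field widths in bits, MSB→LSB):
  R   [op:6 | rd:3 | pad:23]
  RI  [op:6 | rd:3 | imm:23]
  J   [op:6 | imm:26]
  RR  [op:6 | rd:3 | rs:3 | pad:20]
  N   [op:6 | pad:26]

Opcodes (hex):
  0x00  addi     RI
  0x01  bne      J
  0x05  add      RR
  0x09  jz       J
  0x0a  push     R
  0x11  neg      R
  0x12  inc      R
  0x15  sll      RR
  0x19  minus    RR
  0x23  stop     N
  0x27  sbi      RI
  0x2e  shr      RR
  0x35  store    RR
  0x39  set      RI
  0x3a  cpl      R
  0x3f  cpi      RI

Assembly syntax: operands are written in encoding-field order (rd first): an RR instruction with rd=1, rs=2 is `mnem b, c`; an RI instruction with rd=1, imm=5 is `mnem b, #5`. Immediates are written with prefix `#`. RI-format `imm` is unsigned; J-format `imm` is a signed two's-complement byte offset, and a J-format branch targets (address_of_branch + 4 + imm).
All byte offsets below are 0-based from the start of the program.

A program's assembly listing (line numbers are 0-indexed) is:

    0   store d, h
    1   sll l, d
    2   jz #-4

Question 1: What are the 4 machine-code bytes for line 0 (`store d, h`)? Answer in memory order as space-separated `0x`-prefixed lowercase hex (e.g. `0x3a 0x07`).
0. store fields op=0x35:6|rd=3:3|rs=5:3|pad=0:20 → word d5d00000h → 00 00 d0 d5

0x00 0x00 0xd0 0xd5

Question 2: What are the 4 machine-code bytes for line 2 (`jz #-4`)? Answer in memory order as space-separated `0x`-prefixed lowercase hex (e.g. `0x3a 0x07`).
2. jz fields op=0x9:6|imm=-4:26 → word 27fffffch → fc ff ff 27

0xfc 0xff 0xff 0x27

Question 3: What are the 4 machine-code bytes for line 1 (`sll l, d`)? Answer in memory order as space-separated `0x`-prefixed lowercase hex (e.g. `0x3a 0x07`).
L1: sll op=0x15:6|rd=6:3|rs=3:3|pad=0:20 ⇒ 0x57300000 ⇒ little 00 00 30 57

0x00 0x00 0x30 0x57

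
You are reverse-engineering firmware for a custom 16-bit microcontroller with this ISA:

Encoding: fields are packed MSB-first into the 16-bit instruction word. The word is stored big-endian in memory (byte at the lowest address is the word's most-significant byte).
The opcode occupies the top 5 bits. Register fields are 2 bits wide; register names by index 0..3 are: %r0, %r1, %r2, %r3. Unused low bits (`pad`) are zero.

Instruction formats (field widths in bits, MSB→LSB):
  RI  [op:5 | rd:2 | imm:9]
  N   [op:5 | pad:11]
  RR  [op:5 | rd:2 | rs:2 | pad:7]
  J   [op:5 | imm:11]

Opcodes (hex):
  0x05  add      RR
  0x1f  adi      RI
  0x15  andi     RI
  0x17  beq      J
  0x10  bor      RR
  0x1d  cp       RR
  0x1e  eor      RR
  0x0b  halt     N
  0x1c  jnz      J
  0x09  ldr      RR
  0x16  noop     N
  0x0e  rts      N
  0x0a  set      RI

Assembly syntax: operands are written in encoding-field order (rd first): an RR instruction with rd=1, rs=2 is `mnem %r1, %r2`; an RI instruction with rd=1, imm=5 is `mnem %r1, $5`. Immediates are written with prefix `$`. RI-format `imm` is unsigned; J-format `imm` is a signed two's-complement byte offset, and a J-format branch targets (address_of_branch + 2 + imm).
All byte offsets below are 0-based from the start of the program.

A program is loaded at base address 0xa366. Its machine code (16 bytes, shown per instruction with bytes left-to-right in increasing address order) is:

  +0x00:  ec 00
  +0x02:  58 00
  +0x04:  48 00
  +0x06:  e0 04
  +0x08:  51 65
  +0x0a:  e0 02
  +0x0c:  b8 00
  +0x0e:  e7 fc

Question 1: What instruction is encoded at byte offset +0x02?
halt

[02] 58 00 → 0x5800
  opcode bits[15:11]=0xb: halt/N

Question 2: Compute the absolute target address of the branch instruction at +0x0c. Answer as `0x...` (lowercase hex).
[0c] b8 00 → 0xb800
  top 5b → 0x17 → beq [J]
  [10:0] imm=0 = $0
  target = base 0xa366 + off 0x0c + 2 + imm 0 = 0xa374

0xa374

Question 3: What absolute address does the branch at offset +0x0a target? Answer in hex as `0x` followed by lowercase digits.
+0x0a: e0 02 ⇒ word 0xe002 (big)
  top 5b → 0x1c → jnz [J]
  imm: (w>>0)&0x7ff=0x2 → $2
  target = base 0xa366 + off 0x0a + 2 + imm 2 = 0xa374

0xa374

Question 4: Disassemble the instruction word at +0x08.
off 0x08: read 51 65 as big → 0x5165
  op=0x5165>>11=0xa ⇒ set (RI)
  rd: (w>>9)&0x3=0x0 → %r0
  imm: (w>>0)&0x1ff=0x165 → $357

set %r0, $357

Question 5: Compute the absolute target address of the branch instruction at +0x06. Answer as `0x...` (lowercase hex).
+0x06: e0 04 ⇒ word 0xe004 (big)
  top 5b → 0x1c → jnz [J]
  imm: (w>>0)&0x7ff=0x4 → $4
  target = base 0xa366 + off 0x06 + 2 + imm 4 = 0xa372

0xa372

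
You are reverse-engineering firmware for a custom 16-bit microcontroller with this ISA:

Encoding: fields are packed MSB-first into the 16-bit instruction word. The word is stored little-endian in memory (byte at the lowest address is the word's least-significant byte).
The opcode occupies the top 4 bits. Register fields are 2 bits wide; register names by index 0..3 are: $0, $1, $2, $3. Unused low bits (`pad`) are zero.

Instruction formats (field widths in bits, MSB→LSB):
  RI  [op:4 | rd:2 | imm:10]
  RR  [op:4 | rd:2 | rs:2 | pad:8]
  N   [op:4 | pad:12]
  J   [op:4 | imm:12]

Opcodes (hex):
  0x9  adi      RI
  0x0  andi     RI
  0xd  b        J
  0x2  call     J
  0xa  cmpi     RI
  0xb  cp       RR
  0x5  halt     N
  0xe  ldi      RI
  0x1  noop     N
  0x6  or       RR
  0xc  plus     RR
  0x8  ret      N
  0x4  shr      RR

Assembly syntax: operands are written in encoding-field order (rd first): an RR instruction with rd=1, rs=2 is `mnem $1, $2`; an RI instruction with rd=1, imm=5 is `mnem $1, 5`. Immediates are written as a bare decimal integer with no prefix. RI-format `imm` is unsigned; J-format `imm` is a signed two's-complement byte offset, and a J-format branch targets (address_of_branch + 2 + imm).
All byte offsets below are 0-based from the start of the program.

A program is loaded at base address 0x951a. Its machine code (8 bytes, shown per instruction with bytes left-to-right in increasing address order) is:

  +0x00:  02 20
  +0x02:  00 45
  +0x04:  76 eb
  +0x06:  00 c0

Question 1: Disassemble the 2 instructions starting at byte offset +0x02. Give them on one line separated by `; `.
[02] 00 45 → 0x4500
  opcode bits[15:12]=0x4: shr/RR
  rd@[11:10]=0x1 ⇒ $1
  rs@[9:8]=0x1 ⇒ $1
[04] 76 eb → 0xeb76
  opcode bits[15:12]=0xe: ldi/RI
  rd@[11:10]=0x2 ⇒ $2
  imm@[9:0]=0x376 ⇒ 886

shr $1, $1; ldi $2, 886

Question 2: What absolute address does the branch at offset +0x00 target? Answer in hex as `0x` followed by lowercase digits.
0x951e

+0x00: 02 20 ⇒ word 0x2002 (little)
  op=0x2002>>12=0x2 ⇒ call (J)
  [11:0] imm=2 = 2
  target = base 0x951a + off 0x00 + 2 + imm 2 = 0x951e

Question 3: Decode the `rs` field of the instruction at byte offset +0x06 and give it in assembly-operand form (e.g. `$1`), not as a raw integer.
$0

+0x06: 00 c0 ⇒ word 0xc000 (little)
  op=0xc000>>12=0xc ⇒ plus (RR)
  [11:10] rd=0 = $0
  [9:8] rs=0 = $0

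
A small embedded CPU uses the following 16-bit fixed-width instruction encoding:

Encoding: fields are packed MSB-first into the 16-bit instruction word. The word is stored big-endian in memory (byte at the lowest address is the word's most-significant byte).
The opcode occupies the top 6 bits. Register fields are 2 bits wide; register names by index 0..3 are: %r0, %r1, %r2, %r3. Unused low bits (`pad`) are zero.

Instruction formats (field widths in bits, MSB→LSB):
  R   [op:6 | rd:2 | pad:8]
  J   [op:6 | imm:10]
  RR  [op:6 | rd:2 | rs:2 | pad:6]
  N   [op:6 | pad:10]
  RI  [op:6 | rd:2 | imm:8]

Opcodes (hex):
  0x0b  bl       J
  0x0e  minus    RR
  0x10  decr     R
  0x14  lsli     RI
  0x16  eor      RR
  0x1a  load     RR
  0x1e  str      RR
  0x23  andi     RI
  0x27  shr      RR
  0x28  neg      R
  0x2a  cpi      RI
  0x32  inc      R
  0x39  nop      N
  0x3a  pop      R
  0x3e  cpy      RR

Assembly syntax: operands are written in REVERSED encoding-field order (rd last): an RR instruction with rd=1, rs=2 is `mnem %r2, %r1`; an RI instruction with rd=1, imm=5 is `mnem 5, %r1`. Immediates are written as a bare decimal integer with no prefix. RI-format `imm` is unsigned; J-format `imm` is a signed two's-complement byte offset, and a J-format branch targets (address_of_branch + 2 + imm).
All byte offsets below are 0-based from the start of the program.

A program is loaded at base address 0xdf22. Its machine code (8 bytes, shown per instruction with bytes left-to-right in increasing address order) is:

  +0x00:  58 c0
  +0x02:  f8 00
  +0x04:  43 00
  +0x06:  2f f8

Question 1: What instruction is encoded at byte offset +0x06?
[06] 2f f8 → 0x2ff8
  op=0x2ff8>>10=0xb ⇒ bl (J)
  imm@[9:0]=0x3f8 (s10→-8) ⇒ -8

bl -8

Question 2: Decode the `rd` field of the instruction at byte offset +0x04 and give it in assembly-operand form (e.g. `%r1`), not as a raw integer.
+0x04: 43 00 ⇒ word 0x4300 (big)
  op=0x4300>>10=0x10 ⇒ decr (R)
  rd: (w>>8)&0x3=0x3 → %r3

%r3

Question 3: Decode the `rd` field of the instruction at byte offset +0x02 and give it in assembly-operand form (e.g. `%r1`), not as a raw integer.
%r0

+0x02: f8 00 ⇒ word 0xf800 (big)
  top 6b → 0x3e → cpy [RR]
  [9:8] rd=0 = %r0
  [7:6] rs=0 = %r0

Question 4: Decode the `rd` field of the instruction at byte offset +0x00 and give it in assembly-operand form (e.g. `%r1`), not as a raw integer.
%r0

[00] 58 c0 → 0x58c0
  op=0x58c0>>10=0x16 ⇒ eor (RR)
  [9:8] rd=0 = %r0
  [7:6] rs=3 = %r3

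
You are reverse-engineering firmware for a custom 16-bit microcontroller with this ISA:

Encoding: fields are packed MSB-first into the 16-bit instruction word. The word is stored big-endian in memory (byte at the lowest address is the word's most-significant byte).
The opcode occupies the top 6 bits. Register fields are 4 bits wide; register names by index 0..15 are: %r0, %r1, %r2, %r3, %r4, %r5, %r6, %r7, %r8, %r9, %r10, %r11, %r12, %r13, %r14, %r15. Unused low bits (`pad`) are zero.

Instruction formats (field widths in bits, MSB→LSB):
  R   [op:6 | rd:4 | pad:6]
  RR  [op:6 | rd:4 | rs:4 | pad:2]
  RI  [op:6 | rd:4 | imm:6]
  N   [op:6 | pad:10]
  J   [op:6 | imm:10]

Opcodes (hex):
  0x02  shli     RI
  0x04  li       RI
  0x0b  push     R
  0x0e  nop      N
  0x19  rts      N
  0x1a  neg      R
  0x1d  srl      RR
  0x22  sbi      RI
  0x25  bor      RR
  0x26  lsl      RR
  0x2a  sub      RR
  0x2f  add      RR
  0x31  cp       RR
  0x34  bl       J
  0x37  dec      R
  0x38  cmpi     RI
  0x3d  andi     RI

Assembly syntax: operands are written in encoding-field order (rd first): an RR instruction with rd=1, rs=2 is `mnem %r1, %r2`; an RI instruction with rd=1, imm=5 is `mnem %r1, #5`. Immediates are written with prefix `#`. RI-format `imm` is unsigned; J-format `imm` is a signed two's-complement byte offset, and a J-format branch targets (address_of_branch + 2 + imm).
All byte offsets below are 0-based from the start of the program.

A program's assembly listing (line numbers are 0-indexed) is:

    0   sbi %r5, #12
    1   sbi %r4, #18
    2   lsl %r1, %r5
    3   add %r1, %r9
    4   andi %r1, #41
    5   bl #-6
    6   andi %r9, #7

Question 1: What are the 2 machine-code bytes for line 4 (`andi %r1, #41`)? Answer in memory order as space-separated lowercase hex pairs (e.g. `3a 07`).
f4 69

L4: andi op=0x3d:6|rd=1:4|imm=41:6 ⇒ 0xf469 ⇒ big f4 69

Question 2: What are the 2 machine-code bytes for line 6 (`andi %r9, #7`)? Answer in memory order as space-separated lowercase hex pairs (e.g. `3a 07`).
f6 47

L6: andi op=0x3d:6|rd=9:4|imm=7:6 ⇒ 0xf647 ⇒ big f6 47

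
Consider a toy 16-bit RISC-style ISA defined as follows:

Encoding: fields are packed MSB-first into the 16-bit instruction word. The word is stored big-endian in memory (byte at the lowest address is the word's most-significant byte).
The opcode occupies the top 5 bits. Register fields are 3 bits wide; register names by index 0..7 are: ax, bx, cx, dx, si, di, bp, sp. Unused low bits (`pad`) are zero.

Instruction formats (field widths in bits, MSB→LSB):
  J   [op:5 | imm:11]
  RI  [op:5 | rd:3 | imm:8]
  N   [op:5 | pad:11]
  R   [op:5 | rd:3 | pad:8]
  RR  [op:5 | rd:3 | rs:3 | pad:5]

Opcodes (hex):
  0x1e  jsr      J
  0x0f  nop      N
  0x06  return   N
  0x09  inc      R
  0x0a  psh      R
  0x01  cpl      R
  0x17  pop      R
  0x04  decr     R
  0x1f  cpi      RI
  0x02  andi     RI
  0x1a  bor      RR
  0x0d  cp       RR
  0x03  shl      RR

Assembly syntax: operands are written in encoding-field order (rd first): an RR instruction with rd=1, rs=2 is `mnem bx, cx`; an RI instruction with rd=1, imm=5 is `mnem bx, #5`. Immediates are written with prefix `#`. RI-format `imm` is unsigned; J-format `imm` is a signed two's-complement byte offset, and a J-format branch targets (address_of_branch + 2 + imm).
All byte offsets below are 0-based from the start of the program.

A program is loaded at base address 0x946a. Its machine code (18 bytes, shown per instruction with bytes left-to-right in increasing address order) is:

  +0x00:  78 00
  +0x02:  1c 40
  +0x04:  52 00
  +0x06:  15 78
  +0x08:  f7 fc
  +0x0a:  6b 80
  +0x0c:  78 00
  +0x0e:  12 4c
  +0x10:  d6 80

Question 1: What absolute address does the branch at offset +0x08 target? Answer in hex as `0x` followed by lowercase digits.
0x9470

off 0x08: read f7 fc as big → 0xf7fc
  top 5b → 0x1e → jsr [J]
  imm@[10:0]=0x7fc (s11→-4) ⇒ #-4
  target = base 0x946a + off 0x08 + 2 + imm -4 = 0x9470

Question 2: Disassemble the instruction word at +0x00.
@+00  big-endian(78 00) = 0x7800
  top 5b → 0xf → nop [N]

nop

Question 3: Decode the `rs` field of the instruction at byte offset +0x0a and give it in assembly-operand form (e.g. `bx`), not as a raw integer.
si

+0x0a: 6b 80 ⇒ word 0x6b80 (big)
  top 5b → 0xd → cp [RR]
  rd: (w>>8)&0x7=0x3 → dx
  rs: (w>>5)&0x7=0x4 → si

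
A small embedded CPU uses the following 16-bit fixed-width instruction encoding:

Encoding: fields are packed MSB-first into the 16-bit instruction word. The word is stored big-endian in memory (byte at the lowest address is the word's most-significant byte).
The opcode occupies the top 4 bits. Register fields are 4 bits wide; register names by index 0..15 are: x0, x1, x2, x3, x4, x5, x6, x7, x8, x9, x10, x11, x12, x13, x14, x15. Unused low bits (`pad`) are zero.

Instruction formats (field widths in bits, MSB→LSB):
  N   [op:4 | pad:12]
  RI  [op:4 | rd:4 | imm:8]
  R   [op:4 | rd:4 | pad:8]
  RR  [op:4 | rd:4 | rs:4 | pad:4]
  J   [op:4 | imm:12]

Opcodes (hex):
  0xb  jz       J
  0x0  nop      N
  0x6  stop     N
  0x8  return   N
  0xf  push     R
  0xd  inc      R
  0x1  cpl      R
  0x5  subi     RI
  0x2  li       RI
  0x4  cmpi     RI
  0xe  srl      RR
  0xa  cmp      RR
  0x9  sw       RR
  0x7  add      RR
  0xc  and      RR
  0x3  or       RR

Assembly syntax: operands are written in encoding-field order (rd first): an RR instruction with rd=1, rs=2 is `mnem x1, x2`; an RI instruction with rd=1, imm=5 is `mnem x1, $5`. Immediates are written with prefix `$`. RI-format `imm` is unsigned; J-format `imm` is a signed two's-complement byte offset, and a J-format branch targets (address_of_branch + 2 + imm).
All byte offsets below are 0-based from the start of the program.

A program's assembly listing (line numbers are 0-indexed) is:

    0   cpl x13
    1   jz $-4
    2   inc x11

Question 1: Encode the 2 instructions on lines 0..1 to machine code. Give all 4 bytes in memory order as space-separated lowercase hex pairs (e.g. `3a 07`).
L0: cpl op=0x1:4|rd=13:4|pad=0:8 ⇒ 0x1d00 ⇒ big 1d 00
L1: jz op=0xb:4|imm=-4:12 ⇒ 0xbffc ⇒ big bf fc

1d 00 bf fc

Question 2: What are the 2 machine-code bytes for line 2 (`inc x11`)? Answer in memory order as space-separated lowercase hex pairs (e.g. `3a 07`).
line 2 (inc): pack op=0xd:4|rd=11:4|pad=0:8 = 0xdb00; big→ db 00

db 00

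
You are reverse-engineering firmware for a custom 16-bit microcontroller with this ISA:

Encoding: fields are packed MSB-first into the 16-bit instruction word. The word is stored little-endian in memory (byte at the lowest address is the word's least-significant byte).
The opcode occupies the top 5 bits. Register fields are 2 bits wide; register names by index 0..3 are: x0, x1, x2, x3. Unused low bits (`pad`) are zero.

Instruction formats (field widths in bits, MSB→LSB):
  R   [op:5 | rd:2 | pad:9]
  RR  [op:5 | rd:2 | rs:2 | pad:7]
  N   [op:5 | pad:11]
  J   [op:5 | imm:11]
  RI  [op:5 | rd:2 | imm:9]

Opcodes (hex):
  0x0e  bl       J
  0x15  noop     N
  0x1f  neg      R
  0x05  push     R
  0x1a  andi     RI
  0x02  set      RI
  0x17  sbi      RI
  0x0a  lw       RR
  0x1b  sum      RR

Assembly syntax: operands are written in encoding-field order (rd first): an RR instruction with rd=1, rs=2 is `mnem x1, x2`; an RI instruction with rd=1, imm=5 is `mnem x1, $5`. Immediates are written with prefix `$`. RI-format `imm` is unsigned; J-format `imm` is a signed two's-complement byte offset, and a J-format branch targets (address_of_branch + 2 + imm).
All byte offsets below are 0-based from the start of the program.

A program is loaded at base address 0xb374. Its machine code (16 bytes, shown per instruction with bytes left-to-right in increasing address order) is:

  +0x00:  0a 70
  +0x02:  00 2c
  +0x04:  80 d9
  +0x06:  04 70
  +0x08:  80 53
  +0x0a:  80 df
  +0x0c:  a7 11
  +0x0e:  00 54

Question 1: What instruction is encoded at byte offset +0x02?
+0x02: 00 2c ⇒ word 0x2c00 (little)
  op=0x2c00>>11=0x5 ⇒ push (R)
  rd: (w>>9)&0x3=0x2 → x2

push x2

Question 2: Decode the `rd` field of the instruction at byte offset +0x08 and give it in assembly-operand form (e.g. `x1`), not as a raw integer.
[08] 80 53 → 0x5380
  op=0x5380>>11=0xa ⇒ lw (RR)
  [10:9] rd=1 = x1
  [8:7] rs=3 = x3

x1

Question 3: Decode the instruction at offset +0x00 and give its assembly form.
bl $10

@+00  little-endian(0a 70) = 0x700a
  opcode bits[15:11]=0xe: bl/J
  [10:0] imm=10 = $10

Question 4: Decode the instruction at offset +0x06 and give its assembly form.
bl $4

[06] 04 70 → 0x7004
  top 5b → 0xe → bl [J]
  imm: (w>>0)&0x7ff=0x4 → $4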